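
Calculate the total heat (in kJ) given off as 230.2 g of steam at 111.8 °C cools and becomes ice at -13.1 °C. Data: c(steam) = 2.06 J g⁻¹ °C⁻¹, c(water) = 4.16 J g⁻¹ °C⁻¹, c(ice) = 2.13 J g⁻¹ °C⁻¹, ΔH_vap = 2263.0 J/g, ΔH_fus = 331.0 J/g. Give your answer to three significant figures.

q = 705 kJ

q1 (cool steam 111.8→100 °C): 230.2 × 2.06 × 11.8 = 5596 J
q2 (condense at 100 °C): 230.2 × 2263.0 = 520943 J
q3 (cool water 100→0 °C): 230.2 × 4.16 × 100.0 = 95763 J
q4 (freeze at 0 °C): 230.2 × 331.0 = 76196 J
q5 (cool ice 0→-13.1 °C): 230.2 × 2.13 × 13.1 = 6423 J
Total: 5596 + 520943 + 95763 + 76196 + 6423 = 704921 J = 705 kJ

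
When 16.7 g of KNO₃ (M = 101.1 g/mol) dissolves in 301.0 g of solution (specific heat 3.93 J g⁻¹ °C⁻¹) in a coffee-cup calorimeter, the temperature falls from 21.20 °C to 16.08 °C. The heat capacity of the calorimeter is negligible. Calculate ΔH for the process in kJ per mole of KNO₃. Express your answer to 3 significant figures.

ΔH = 36.7 kJ/mol

|ΔT| = |16.08 − 21.20| = 5.12 °C
|q_surr| = (301.0 × 3.93) × 5.12 = 1182.93 × 5.12 = 6057 J
n(KNO₃) = 16.7 / 101.1 = 0.1652 mol
Temperature fell, so q_rxn = +|q_surr| = 6.057 kJ
ΔH = q_rxn / n = 36.66 kJ/mol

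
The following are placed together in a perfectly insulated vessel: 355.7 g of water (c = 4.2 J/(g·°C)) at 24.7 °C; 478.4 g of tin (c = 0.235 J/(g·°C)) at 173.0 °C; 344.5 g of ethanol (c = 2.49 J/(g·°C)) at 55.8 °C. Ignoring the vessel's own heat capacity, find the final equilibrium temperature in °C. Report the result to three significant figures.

T_f = 42.3 °C

Σ mᵢcᵢ(T − Tᵢ) = 0  ⇒  T = Σ mᵢcᵢTᵢ / Σ mᵢcᵢ
Σ mᵢcᵢ = 355.7×4.2 + 478.4×0.235 + 344.5×2.49 = 2464.169
Σ mᵢcᵢTᵢ = 1493.94×24.7 + 112.424×173.0 + 857.805×55.8 = 104220
T = 104220 / 2464.169 = 42.29 °C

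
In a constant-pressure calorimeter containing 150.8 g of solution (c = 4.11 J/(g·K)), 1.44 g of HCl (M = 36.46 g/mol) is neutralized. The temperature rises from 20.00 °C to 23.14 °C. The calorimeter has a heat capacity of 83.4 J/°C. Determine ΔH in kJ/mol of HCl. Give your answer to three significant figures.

|ΔT| = |23.14 − 20.00| = 3.14 °C
|q_surr| = (150.8 × 4.11 + 83.4) × 3.14 = 703.188 × 3.14 = 2208 J
n(HCl) = 1.44 / 36.46 = 0.03950 mol
Temperature rose, so q_rxn = −|q_surr| = -2.208 kJ
ΔH = q_rxn / n = -55.90 kJ/mol

ΔH = -55.9 kJ/mol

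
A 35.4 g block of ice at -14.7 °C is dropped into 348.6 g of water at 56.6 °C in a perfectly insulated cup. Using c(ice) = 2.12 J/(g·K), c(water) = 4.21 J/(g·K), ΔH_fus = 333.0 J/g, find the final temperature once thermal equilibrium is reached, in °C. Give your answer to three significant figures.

T_f = 43.4 °C

Heat to bring ice to 0 °C and melt it: q₁ = 35.4×2.12×14.7 + 35.4×333.0 = 12891 J
Heat the water can supply cooling to 0 °C: 348.6×4.21×56.6 = 83066.5 J > q₁, so all ice melts.
Energy balance: 348.6×4.21×(56.6 − T) = 12891 + 35.4×4.21×(T − 0)
1467.606(56.6 − T) = 12891 + 149.034 T
83066.5 − 12891 = 1616.640 T
T = 70175.5 / 1616.640 = 43.41 °C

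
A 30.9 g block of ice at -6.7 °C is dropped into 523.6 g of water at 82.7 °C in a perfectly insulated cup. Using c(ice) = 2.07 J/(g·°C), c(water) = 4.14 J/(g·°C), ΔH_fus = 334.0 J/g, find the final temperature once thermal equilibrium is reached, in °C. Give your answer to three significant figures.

Heat to bring ice to 0 °C and melt it: q₁ = 30.9×2.07×6.7 + 30.9×334.0 = 10749 J
Heat the water can supply cooling to 0 °C: 523.6×4.14×82.7 = 179269 J > q₁, so all ice melts.
Energy balance: 523.6×4.14×(82.7 − T) = 10749 + 30.9×4.14×(T − 0)
2167.704(82.7 − T) = 10749 + 127.926 T
179269 − 10749 = 2295.630 T
T = 168520 / 2295.630 = 73.41 °C

T_f = 73.4 °C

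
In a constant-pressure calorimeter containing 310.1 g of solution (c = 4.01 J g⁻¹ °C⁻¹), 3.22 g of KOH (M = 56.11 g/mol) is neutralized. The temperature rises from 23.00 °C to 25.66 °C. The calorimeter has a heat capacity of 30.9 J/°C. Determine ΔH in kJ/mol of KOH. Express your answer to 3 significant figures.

|ΔT| = |25.66 − 23.00| = 2.66 °C
|q_surr| = (310.1 × 4.01 + 30.9) × 2.66 = 1274.401 × 2.66 = 3390 J
n(KOH) = 3.22 / 56.11 = 0.05739 mol
Temperature rose, so q_rxn = −|q_surr| = -3.390 kJ
ΔH = q_rxn / n = -59.07 kJ/mol

ΔH = -59.1 kJ/mol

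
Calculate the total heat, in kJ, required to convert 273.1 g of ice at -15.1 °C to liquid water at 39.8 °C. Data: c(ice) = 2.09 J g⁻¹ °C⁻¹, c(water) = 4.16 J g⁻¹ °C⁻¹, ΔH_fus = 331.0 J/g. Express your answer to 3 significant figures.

q = 144 kJ

q1 (heat ice -15.1→0.0 °C): 273.1 × 2.09 × 15.1 = 8619 J
q2 (melt at 0 °C): 273.1 × 331.0 = 90396 J
q3 (heat water 0.0→39.8 °C): 273.1 × 4.16 × 39.8 = 45217 J
Total: 8619 + 90396 + 45217 = 144232 J = 144 kJ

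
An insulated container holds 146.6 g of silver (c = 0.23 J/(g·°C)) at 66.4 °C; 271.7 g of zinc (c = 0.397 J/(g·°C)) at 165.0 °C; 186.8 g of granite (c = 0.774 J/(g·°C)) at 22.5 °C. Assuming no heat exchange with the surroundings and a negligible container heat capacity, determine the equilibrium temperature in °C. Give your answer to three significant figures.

Σ mᵢcᵢ(T − Tᵢ) = 0  ⇒  T = Σ mᵢcᵢTᵢ / Σ mᵢcᵢ
Σ mᵢcᵢ = 146.6×0.23 + 271.7×0.397 + 186.8×0.774 = 286.1661
Σ mᵢcᵢTᵢ = 33.718×66.4 + 107.8649×165.0 + 144.5832×22.5 = 23290
T = 23290 / 286.1661 = 81.39 °C

T_f = 81.4 °C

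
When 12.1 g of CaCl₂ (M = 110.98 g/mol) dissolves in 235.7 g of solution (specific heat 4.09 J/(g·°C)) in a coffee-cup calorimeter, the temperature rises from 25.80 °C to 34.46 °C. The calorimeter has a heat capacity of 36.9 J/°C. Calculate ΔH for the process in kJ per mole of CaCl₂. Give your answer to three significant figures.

ΔH = -79.5 kJ/mol

|ΔT| = |34.46 − 25.80| = 8.66 °C
|q_surr| = (235.7 × 4.09 + 36.9) × 8.66 = 1000.913 × 8.66 = 8668 J
n(CaCl₂) = 12.1 / 110.98 = 0.1090 mol
Temperature rose, so q_rxn = −|q_surr| = -8.668 kJ
ΔH = q_rxn / n = -79.52 kJ/mol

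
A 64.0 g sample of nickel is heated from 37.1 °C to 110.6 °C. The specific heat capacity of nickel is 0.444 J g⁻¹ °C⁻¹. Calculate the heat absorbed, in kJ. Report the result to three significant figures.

q = 2.09 kJ

q = m c ΔT = 64.0 × 0.444 × (110.6 − 37.1)
q = 64.0 × 0.444 × 73.5 = 2089 J = 2.09 kJ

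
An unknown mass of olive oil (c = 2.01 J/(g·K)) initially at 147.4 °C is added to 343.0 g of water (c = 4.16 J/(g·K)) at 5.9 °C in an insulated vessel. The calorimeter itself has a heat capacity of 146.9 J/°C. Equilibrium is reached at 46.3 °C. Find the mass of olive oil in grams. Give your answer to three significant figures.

q_gained = (343.0 × 4.16 + 146.9) × (46.3 − 5.9) = 63580 J
q_lost = m × 2.01 × (147.4 − 46.3) = 203.211 m
m = 63580 / 203.211 = 313 g

m = 313 g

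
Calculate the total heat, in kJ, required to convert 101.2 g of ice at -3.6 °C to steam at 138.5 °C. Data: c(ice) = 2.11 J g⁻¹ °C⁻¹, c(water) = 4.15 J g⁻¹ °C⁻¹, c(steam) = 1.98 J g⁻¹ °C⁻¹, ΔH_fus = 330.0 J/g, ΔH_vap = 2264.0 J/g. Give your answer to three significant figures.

q1 (heat ice -3.6→0.0 °C): 101.2 × 2.11 × 3.6 = 769 J
q2 (melt at 0 °C): 101.2 × 330.0 = 33396 J
q3 (heat water 0.0→100.0 °C): 101.2 × 4.15 × 100.0 = 41998 J
q4 (vaporize at 100 °C): 101.2 × 2264.0 = 229117 J
q5 (heat steam 100.0→138.5 °C): 101.2 × 1.98 × 38.5 = 7714 J
Total: 769 + 33396 + 41998 + 229117 + 7714 = 312994 J = 313 kJ

q = 313 kJ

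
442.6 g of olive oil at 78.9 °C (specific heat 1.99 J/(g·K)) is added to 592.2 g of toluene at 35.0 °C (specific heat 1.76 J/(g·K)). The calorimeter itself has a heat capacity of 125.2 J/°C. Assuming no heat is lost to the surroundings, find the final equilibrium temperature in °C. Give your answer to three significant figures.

Heat lost by olive oil = heat gained by toluene + calorimeter.
(442.6)(1.99)(78.9 − T) = [(592.2)(1.76) + 125.2](T − 35.0)
880.774 (78.9 − T) = 1167.472 (T − 35.0)
69493 − 880.774 T = 1167.472 T − 40862
110355 = 2048.246 T
T = 53.88 °C

T_f = 53.9 °C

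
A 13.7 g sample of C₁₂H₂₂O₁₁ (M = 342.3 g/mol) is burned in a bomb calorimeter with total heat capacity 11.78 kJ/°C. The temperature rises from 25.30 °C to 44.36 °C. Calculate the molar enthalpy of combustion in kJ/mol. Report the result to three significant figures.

ΔT = 44.36 − 25.30 = 19.06 °C
q_cal = C_cal × ΔT = 11.78 × 19.06 = 224.5268 kJ
n = 13.7 / 342.3 = 0.04002 mol
q_rxn = −q_cal = -224.5268 kJ
ΔH = -224.5268 / 0.04002 = -5610 kJ/mol

ΔH = -5610 kJ/mol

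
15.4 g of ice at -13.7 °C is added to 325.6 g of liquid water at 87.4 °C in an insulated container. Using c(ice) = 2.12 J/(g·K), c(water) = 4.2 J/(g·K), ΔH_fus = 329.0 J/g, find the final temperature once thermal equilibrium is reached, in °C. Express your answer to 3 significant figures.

T_f = 79.6 °C

Heat to bring ice to 0 °C and melt it: q₁ = 15.4×2.12×13.7 + 15.4×329.0 = 5513.9 J
Heat the water can supply cooling to 0 °C: 325.6×4.2×87.4 = 119521 J > q₁, so all ice melts.
Energy balance: 325.6×4.2×(87.4 − T) = 5513.9 + 15.4×4.2×(T − 0)
1367.52(87.4 − T) = 5513.9 + 64.68 T
119521 − 5513.9 = 1432.20 T
T = 114007.1 / 1432.20 = 79.60 °C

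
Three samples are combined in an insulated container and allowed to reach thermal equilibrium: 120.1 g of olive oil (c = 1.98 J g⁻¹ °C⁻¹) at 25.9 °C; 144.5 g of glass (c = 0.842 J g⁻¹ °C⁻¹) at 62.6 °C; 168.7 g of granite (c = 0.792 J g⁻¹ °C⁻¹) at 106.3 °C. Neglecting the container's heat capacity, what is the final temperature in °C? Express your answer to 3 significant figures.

Σ mᵢcᵢ(T − Tᵢ) = 0  ⇒  T = Σ mᵢcᵢTᵢ / Σ mᵢcᵢ
Σ mᵢcᵢ = 120.1×1.98 + 144.5×0.842 + 168.7×0.792 = 493.0774
Σ mᵢcᵢTᵢ = 237.798×25.9 + 121.669×62.6 + 133.6104×106.3 = 27978
T = 27978 / 493.0774 = 56.74 °C

T_f = 56.7 °C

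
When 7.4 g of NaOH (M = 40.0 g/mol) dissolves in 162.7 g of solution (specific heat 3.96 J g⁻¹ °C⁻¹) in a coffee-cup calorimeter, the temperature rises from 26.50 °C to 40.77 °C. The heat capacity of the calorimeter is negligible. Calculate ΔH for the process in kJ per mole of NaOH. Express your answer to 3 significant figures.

|ΔT| = |40.77 − 26.50| = 14.27 °C
|q_surr| = (162.7 × 3.96) × 14.27 = 644.292 × 14.27 = 9194 J
n(NaOH) = 7.4 / 40.0 = 0.1850 mol
Temperature rose, so q_rxn = −|q_surr| = -9.194 kJ
ΔH = q_rxn / n = -49.70 kJ/mol

ΔH = -49.7 kJ/mol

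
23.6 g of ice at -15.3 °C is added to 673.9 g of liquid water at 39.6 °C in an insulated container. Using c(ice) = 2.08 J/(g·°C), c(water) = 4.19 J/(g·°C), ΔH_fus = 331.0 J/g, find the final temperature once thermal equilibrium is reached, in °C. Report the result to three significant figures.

T_f = 35.3 °C

Heat to bring ice to 0 °C and melt it: q₁ = 23.6×2.08×15.3 + 23.6×331.0 = 8562.6 J
Heat the water can supply cooling to 0 °C: 673.9×4.19×39.6 = 111816 J > q₁, so all ice melts.
Energy balance: 673.9×4.19×(39.6 − T) = 8562.6 + 23.6×4.19×(T − 0)
2823.641(39.6 − T) = 8562.6 + 98.884 T
111816 − 8562.6 = 2922.525 T
T = 103253.4 / 2922.525 = 35.33 °C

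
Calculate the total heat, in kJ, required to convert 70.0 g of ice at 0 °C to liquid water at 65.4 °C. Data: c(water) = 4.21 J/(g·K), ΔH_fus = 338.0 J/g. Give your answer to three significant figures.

q = 42.9 kJ

q1 (melt at 0 °C): 70.0 × 338.0 = 23660 J
q2 (heat water 0.0→65.4 °C): 70.0 × 4.21 × 65.4 = 19273 J
Total: 23660 + 19273 = 42933 J = 42.9 kJ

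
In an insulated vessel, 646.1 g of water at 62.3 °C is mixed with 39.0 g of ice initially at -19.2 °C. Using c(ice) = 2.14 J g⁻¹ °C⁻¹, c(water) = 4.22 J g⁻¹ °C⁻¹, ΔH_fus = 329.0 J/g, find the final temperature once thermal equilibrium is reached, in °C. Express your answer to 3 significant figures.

T_f = 53.8 °C

Heat to bring ice to 0 °C and melt it: q₁ = 39.0×2.14×19.2 + 39.0×329.0 = 14433 J
Heat the water can supply cooling to 0 °C: 646.1×4.22×62.3 = 169864 J > q₁, so all ice melts.
Energy balance: 646.1×4.22×(62.3 − T) = 14433 + 39.0×4.22×(T − 0)
2726.542(62.3 − T) = 14433 + 164.58 T
169864 − 14433 = 2891.122 T
T = 155431 / 2891.122 = 53.76 °C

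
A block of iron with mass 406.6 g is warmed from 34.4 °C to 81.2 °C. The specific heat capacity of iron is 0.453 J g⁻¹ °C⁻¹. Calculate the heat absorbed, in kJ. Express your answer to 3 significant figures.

q = 8.62 kJ

q = m c ΔT = 406.6 × 0.453 × (81.2 − 34.4)
q = 406.6 × 0.453 × 46.8 = 8620 J = 8.62 kJ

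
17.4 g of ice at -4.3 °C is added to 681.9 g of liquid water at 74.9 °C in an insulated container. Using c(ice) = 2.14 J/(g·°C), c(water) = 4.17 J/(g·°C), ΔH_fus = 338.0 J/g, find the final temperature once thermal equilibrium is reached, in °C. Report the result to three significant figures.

Heat to bring ice to 0 °C and melt it: q₁ = 17.4×2.14×4.3 + 17.4×338.0 = 6041.3 J
Heat the water can supply cooling to 0 °C: 681.9×4.17×74.9 = 212980 J > q₁, so all ice melts.
Energy balance: 681.9×4.17×(74.9 − T) = 6041.3 + 17.4×4.17×(T − 0)
2843.523(74.9 − T) = 6041.3 + 72.558 T
212980 − 6041.3 = 2916.081 T
T = 206938.7 / 2916.081 = 70.96 °C

T_f = 71.0 °C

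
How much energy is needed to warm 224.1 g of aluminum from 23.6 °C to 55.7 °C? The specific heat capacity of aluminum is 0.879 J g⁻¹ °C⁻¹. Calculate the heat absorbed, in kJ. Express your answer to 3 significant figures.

q = 6.32 kJ

q = m c ΔT = 224.1 × 0.879 × (55.7 − 23.6)
q = 224.1 × 0.879 × 32.1 = 6323 J = 6.32 kJ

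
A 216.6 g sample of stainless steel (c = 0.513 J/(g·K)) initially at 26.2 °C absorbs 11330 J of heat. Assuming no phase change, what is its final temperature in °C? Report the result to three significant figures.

T_f = 128 °C

ΔT = q / (m c) = 11330 / (216.6 × 0.513) = 102.0 °C
T_f = 26.2 + 102.0 = 128.2 °C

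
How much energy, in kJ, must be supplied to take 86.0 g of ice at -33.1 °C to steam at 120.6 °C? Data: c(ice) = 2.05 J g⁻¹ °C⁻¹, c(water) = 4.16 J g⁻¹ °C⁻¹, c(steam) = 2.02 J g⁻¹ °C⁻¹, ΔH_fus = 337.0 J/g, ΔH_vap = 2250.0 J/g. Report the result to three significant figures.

q1 (heat ice -33.1→0.0 °C): 86.0 × 2.05 × 33.1 = 5836 J
q2 (melt at 0 °C): 86.0 × 337.0 = 28982 J
q3 (heat water 0.0→100.0 °C): 86.0 × 4.16 × 100.0 = 35776 J
q4 (vaporize at 100 °C): 86.0 × 2250.0 = 193500 J
q5 (heat steam 100.0→120.6 °C): 86.0 × 2.02 × 20.6 = 3579 J
Total: 5836 + 28982 + 35776 + 193500 + 3579 = 267673 J = 268 kJ

q = 268 kJ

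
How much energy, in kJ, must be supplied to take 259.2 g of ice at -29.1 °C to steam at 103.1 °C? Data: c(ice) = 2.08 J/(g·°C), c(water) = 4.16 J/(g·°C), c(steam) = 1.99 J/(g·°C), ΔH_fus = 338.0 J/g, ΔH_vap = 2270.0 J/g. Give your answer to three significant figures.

q = 801 kJ

q1 (heat ice -29.1→0.0 °C): 259.2 × 2.08 × 29.1 = 15689 J
q2 (melt at 0 °C): 259.2 × 338.0 = 87610 J
q3 (heat water 0.0→100.0 °C): 259.2 × 4.16 × 100.0 = 107827 J
q4 (vaporize at 100 °C): 259.2 × 2270.0 = 588384 J
q5 (heat steam 100.0→103.1 °C): 259.2 × 1.99 × 3.1 = 1599 J
Total: 15689 + 87610 + 107827 + 588384 + 1599 = 801109 J = 801 kJ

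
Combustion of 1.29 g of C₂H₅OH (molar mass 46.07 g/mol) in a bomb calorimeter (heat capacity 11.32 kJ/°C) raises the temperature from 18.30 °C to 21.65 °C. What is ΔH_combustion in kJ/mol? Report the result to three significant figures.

ΔT = 21.65 − 18.30 = 3.35 °C
q_cal = C_cal × ΔT = 11.32 × 3.35 = 37.922 kJ
n = 1.29 / 46.07 = 0.02800 mol
q_rxn = −q_cal = -37.922 kJ
ΔH = -37.922 / 0.02800 = -1354 kJ/mol

ΔH = -1350 kJ/mol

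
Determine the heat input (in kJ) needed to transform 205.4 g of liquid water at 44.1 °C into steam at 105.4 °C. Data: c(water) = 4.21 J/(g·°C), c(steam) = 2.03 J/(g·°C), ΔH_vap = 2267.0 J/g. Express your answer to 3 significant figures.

q1 (heat water 44.1→100.0 °C): 205.4 × 4.21 × 55.9 = 48339 J
q2 (vaporize at 100 °C): 205.4 × 2267.0 = 465642 J
q3 (heat steam 100.0→105.4 °C): 205.4 × 2.03 × 5.4 = 2252 J
Total: 48339 + 465642 + 2252 = 516233 J = 516 kJ

q = 516 kJ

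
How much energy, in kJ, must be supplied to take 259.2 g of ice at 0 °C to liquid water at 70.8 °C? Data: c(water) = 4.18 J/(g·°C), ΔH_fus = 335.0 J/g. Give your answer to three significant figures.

q = 164 kJ

q1 (melt at 0 °C): 259.2 × 335.0 = 86832 J
q2 (heat water 0.0→70.8 °C): 259.2 × 4.18 × 70.8 = 76709 J
Total: 86832 + 76709 = 163541 J = 164 kJ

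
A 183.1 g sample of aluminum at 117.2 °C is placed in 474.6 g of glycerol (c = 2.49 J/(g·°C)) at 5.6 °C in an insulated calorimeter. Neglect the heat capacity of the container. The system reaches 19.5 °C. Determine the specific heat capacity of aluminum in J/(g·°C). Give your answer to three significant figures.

c = 0.918 J/(g·°C)

q_gained = (474.6 × 2.49) × (19.5 − 5.6) = 16430 J
q_lost = 183.1 × c × (117.2 − 19.5) = 17888.87 c
Set equal: c = 16430 / 17888.87 = 0.918 J/(g·°C)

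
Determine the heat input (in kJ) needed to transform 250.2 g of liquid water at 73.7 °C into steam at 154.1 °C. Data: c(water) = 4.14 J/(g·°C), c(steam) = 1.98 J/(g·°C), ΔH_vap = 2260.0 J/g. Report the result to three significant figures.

q = 619 kJ

q1 (heat water 73.7→100.0 °C): 250.2 × 4.14 × 26.3 = 27242 J
q2 (vaporize at 100 °C): 250.2 × 2260.0 = 565452 J
q3 (heat steam 100.0→154.1 °C): 250.2 × 1.98 × 54.1 = 26801 J
Total: 27242 + 565452 + 26801 = 619495 J = 619 kJ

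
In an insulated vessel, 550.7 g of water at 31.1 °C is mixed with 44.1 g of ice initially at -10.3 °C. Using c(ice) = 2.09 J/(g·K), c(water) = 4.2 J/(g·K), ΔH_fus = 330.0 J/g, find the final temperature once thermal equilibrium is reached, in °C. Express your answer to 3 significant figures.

Heat to bring ice to 0 °C and melt it: q₁ = 44.1×2.09×10.3 + 44.1×330.0 = 15502 J
Heat the water can supply cooling to 0 °C: 550.7×4.2×31.1 = 71932.4 J > q₁, so all ice melts.
Energy balance: 550.7×4.2×(31.1 − T) = 15502 + 44.1×4.2×(T − 0)
2312.94(31.1 − T) = 15502 + 185.22 T
71932.4 − 15502 = 2498.16 T
T = 56430.4 / 2498.16 = 22.59 °C

T_f = 22.6 °C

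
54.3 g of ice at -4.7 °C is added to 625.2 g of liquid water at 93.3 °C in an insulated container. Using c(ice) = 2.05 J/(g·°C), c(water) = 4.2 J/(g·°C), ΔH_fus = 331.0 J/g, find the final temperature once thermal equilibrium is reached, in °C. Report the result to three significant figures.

Heat to bring ice to 0 °C and melt it: q₁ = 54.3×2.05×4.7 + 54.3×331.0 = 18496 J
Heat the water can supply cooling to 0 °C: 625.2×4.2×93.3 = 244991 J > q₁, so all ice melts.
Energy balance: 625.2×4.2×(93.3 − T) = 18496 + 54.3×4.2×(T − 0)
2625.84(93.3 − T) = 18496 + 228.06 T
244991 − 18496 = 2853.90 T
T = 226495 / 2853.90 = 79.36 °C

T_f = 79.4 °C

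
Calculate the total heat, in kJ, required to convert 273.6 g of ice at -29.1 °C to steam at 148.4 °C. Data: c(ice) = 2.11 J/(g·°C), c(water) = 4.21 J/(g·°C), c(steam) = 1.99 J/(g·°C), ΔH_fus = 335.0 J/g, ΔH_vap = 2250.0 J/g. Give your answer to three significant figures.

q1 (heat ice -29.1→0.0 °C): 273.6 × 2.11 × 29.1 = 16799 J
q2 (melt at 0 °C): 273.6 × 335.0 = 91656 J
q3 (heat water 0.0→100.0 °C): 273.6 × 4.21 × 100.0 = 115186 J
q4 (vaporize at 100 °C): 273.6 × 2250.0 = 615600 J
q5 (heat steam 100.0→148.4 °C): 273.6 × 1.99 × 48.4 = 26352 J
Total: 16799 + 91656 + 115186 + 615600 + 26352 = 865593 J = 866 kJ

q = 866 kJ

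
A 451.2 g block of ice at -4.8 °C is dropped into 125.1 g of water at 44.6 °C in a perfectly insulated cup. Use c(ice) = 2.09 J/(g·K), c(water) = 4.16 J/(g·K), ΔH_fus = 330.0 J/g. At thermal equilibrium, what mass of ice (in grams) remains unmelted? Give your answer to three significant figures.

Heat to warm all ice to 0 °C: 451.2×2.09×4.8 = 4526.4 J
Heat released by water cooling to 0 °C: 125.1×4.16×44.6 = 23211 J
23211 J < 4526.4 + 451.2×330.0 = 153422.4 J, so not all ice melts; final T = 0 °C.
Heat left for melting: 23211 − 4526.4 = 18684.6 J
Mass melted = 18684.6 / 330.0 = 56.62 g
Ice remaining = 451.2 − 56.62 = 394.58 g

m_ice remaining = 395 g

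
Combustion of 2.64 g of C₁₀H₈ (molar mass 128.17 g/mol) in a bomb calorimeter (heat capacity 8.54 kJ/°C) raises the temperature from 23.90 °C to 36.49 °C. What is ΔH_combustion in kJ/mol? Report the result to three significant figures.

ΔH = -5220 kJ/mol

ΔT = 36.49 − 23.90 = 12.59 °C
q_cal = C_cal × ΔT = 8.54 × 12.59 = 107.5186 kJ
n = 2.64 / 128.17 = 0.02060 mol
q_rxn = −q_cal = -107.5186 kJ
ΔH = -107.5186 / 0.02060 = -5219 kJ/mol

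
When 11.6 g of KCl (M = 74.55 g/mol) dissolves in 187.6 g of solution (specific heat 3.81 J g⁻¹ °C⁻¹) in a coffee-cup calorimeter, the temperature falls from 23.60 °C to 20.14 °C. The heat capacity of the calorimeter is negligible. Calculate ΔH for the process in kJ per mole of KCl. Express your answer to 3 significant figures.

|ΔT| = |20.14 − 23.60| = 3.46 °C
|q_surr| = (187.6 × 3.81) × 3.46 = 714.756 × 3.46 = 2473 J
n(KCl) = 11.6 / 74.55 = 0.1556 mol
Temperature fell, so q_rxn = +|q_surr| = 2.473 kJ
ΔH = q_rxn / n = 15.89 kJ/mol

ΔH = 15.9 kJ/mol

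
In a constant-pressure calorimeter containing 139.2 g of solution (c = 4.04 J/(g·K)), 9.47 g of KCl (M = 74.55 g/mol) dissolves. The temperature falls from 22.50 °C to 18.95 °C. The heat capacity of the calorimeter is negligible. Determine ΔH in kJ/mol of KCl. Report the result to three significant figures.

|ΔT| = |18.95 − 22.50| = 3.55 °C
|q_surr| = (139.2 × 4.04) × 3.55 = 562.368 × 3.55 = 1996 J
n(KCl) = 9.47 / 74.55 = 0.1270 mol
Temperature fell, so q_rxn = +|q_surr| = 1.996 kJ
ΔH = q_rxn / n = 15.72 kJ/mol

ΔH = 15.7 kJ/mol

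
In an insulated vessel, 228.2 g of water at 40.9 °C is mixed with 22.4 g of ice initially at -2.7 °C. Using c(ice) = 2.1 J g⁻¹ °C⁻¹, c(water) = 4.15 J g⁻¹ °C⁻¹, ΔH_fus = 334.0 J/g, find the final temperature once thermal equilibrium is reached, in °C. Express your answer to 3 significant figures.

Heat to bring ice to 0 °C and melt it: q₁ = 22.4×2.1×2.7 + 22.4×334.0 = 7608.6 J
Heat the water can supply cooling to 0 °C: 228.2×4.15×40.9 = 38733.5 J > q₁, so all ice melts.
Energy balance: 228.2×4.15×(40.9 − T) = 7608.6 + 22.4×4.15×(T − 0)
947.03(40.9 − T) = 7608.6 + 92.96 T
38733.5 − 7608.6 = 1039.99 T
T = 31124.9 / 1039.99 = 29.93 °C

T_f = 29.9 °C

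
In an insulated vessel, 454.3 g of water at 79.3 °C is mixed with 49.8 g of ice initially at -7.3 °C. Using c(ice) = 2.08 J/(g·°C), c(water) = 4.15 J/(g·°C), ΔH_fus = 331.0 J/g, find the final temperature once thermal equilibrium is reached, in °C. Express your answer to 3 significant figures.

Heat to bring ice to 0 °C and melt it: q₁ = 49.8×2.08×7.3 + 49.8×331.0 = 17240 J
Heat the water can supply cooling to 0 °C: 454.3×4.15×79.3 = 149508 J > q₁, so all ice melts.
Energy balance: 454.3×4.15×(79.3 − T) = 17240 + 49.8×4.15×(T − 0)
1885.345(79.3 − T) = 17240 + 206.67 T
149508 − 17240 = 2092.015 T
T = 132268 / 2092.015 = 63.23 °C

T_f = 63.2 °C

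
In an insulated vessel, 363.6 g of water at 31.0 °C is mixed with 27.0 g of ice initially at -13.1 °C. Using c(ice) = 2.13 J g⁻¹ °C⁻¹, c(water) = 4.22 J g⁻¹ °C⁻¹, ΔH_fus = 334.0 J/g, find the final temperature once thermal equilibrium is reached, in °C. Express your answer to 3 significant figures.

T_f = 22.9 °C

Heat to bring ice to 0 °C and melt it: q₁ = 27.0×2.13×13.1 + 27.0×334.0 = 9771.4 J
Heat the water can supply cooling to 0 °C: 363.6×4.22×31.0 = 47566.2 J > q₁, so all ice melts.
Energy balance: 363.6×4.22×(31.0 − T) = 9771.4 + 27.0×4.22×(T − 0)
1534.392(31.0 − T) = 9771.4 + 113.94 T
47566.2 − 9771.4 = 1648.332 T
T = 37794.8 / 1648.332 = 22.93 °C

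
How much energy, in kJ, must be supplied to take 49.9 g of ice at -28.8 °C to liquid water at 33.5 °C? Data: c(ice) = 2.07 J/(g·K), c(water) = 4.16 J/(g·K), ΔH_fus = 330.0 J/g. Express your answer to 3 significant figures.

q = 26.4 kJ

q1 (heat ice -28.8→0.0 °C): 49.9 × 2.07 × 28.8 = 2975 J
q2 (melt at 0 °C): 49.9 × 330.0 = 16467 J
q3 (heat water 0.0→33.5 °C): 49.9 × 4.16 × 33.5 = 6954 J
Total: 2975 + 16467 + 6954 = 26396 J = 26.4 kJ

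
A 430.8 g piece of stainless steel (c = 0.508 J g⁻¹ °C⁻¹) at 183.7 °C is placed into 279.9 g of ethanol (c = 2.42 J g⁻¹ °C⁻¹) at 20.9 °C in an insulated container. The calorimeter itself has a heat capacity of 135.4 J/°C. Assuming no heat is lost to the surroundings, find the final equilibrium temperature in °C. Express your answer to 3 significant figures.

Heat lost by stainless steel = heat gained by ethanol + calorimeter.
(430.8)(0.508)(183.7 − T) = [(279.9)(2.42) + 135.4](T − 20.9)
218.8464 (183.7 − T) = 812.758 (T − 20.9)
40202 − 218.8464 T = 812.758 T − 16987
57189 = 1031.6044 T
T = 55.44 °C

T_f = 55.4 °C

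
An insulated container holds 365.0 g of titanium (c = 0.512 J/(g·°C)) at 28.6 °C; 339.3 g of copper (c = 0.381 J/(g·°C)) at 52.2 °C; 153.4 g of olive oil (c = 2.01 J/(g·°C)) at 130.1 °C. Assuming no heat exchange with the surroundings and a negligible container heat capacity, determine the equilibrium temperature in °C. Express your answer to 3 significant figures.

Σ mᵢcᵢ(T − Tᵢ) = 0  ⇒  T = Σ mᵢcᵢTᵢ / Σ mᵢcᵢ
Σ mᵢcᵢ = 365.0×0.512 + 339.3×0.381 + 153.4×2.01 = 624.4873
Σ mᵢcᵢTᵢ = 186.88×28.6 + 129.2733×52.2 + 308.334×130.1 = 52207
T = 52207 / 624.4873 = 83.60 °C

T_f = 83.6 °C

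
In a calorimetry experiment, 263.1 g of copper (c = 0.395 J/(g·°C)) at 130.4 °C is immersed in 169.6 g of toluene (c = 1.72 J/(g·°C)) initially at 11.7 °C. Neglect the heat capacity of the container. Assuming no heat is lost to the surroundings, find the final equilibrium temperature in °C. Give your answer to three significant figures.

T_f = 42.9 °C

Heat lost by copper = heat gained by toluene.
(263.1)(0.395)(130.4 − T) = (169.6)(1.72)(T − 11.7)
103.9245 (130.4 − T) = 291.712 (T − 11.7)
13552 − 103.9245 T = 291.712 T − 3413.0
16965.0 = 395.6365 T
T = 42.88 °C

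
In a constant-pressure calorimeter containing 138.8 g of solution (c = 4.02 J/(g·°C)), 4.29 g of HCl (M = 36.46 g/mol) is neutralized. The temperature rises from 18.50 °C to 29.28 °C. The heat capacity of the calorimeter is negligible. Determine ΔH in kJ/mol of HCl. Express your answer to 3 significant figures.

ΔH = -51.1 kJ/mol

|ΔT| = |29.28 − 18.50| = 10.78 °C
|q_surr| = (138.8 × 4.02) × 10.78 = 557.976 × 10.78 = 6015 J
n(HCl) = 4.29 / 36.46 = 0.1177 mol
Temperature rose, so q_rxn = −|q_surr| = -6.015 kJ
ΔH = q_rxn / n = -51.10 kJ/mol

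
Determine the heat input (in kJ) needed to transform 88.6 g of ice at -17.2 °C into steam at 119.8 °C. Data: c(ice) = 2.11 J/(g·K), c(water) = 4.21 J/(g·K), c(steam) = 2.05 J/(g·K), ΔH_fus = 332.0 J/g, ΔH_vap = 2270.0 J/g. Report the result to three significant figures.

q = 275 kJ

q1 (heat ice -17.2→0.0 °C): 88.6 × 2.11 × 17.2 = 3215 J
q2 (melt at 0 °C): 88.6 × 332.0 = 29415 J
q3 (heat water 0.0→100.0 °C): 88.6 × 4.21 × 100.0 = 37301 J
q4 (vaporize at 100 °C): 88.6 × 2270.0 = 201122 J
q5 (heat steam 100.0→119.8 °C): 88.6 × 2.05 × 19.8 = 3596 J
Total: 3215 + 29415 + 37301 + 201122 + 3596 = 274649 J = 275 kJ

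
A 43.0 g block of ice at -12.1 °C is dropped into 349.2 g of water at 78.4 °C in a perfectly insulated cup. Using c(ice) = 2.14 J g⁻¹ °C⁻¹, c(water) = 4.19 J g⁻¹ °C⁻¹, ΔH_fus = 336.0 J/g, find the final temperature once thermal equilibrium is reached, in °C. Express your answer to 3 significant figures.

Heat to bring ice to 0 °C and melt it: q₁ = 43.0×2.14×12.1 + 43.0×336.0 = 15561 J
Heat the water can supply cooling to 0 °C: 349.2×4.19×78.4 = 114711 J > q₁, so all ice melts.
Energy balance: 349.2×4.19×(78.4 − T) = 15561 + 43.0×4.19×(T − 0)
1463.148(78.4 − T) = 15561 + 180.17 T
114711 − 15561 = 1643.318 T
T = 99150 / 1643.318 = 60.34 °C

T_f = 60.3 °C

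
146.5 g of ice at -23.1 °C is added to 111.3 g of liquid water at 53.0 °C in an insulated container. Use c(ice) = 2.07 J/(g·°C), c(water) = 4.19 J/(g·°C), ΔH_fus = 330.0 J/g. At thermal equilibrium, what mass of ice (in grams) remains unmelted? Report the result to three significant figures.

Heat to warm all ice to 0 °C: 146.5×2.07×23.1 = 7005.2 J
Heat released by water cooling to 0 °C: 111.3×4.19×53.0 = 24716 J
24716 J < 7005.2 + 146.5×330.0 = 55350.2 J, so not all ice melts; final T = 0 °C.
Heat left for melting: 24716 − 7005.2 = 17710.8 J
Mass melted = 17710.8 / 330.0 = 53.67 g
Ice remaining = 146.5 − 53.67 = 92.83 g

m_ice remaining = 92.8 g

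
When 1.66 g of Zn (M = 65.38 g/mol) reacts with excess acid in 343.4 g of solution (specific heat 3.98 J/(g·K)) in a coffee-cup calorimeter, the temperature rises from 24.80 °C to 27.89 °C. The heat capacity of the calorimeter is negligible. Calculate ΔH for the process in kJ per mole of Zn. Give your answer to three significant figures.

ΔH = -166 kJ/mol

|ΔT| = |27.89 − 24.80| = 3.09 °C
|q_surr| = (343.4 × 3.98) × 3.09 = 1366.732 × 3.09 = 4223 J
n(Zn) = 1.66 / 65.38 = 0.02539 mol
Temperature rose, so q_rxn = −|q_surr| = -4.223 kJ
ΔH = q_rxn / n = -166.3 kJ/mol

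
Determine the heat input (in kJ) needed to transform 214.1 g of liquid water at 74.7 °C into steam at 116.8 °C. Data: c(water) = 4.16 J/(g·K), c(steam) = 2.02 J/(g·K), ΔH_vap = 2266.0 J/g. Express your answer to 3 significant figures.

q = 515 kJ

q1 (heat water 74.7→100.0 °C): 214.1 × 4.16 × 25.3 = 22534 J
q2 (vaporize at 100 °C): 214.1 × 2266.0 = 485151 J
q3 (heat steam 100.0→116.8 °C): 214.1 × 2.02 × 16.8 = 7266 J
Total: 22534 + 485151 + 7266 = 514951 J = 515 kJ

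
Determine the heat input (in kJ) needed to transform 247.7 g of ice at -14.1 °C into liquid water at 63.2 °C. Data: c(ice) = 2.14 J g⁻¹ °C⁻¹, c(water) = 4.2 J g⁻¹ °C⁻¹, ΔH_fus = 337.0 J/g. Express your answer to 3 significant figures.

q = 157 kJ

q1 (heat ice -14.1→0.0 °C): 247.7 × 2.14 × 14.1 = 7474 J
q2 (melt at 0 °C): 247.7 × 337.0 = 83475 J
q3 (heat water 0.0→63.2 °C): 247.7 × 4.2 × 63.2 = 65749 J
Total: 7474 + 83475 + 65749 = 156698 J = 157 kJ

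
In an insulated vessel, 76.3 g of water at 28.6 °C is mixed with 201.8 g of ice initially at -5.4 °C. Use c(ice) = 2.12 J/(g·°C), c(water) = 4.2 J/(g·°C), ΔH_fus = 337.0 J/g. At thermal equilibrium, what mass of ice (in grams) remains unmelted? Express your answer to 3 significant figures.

Heat to warm all ice to 0 °C: 201.8×2.12×5.4 = 2310.2 J
Heat released by water cooling to 0 °C: 76.3×4.2×28.6 = 9165.2 J
9165.2 J < 2310.2 + 201.8×337.0 = 70316.8 J, so not all ice melts; final T = 0 °C.
Heat left for melting: 9165.2 − 2310.2 = 6855.0 J
Mass melted = 6855.0 / 337.0 = 20.34 g
Ice remaining = 201.8 − 20.34 = 181.46 g

m_ice remaining = 181 g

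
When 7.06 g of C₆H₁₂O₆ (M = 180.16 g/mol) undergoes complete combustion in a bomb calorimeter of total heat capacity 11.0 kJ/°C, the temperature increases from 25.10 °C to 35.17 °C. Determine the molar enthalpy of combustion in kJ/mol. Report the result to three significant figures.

ΔT = 35.17 − 25.10 = 10.07 °C
q_cal = C_cal × ΔT = 11.0 × 10.07 = 110.77 kJ
n = 7.06 / 180.16 = 0.03919 mol
q_rxn = −q_cal = -110.77 kJ
ΔH = -110.77 / 0.03919 = -2826 kJ/mol

ΔH = -2830 kJ/mol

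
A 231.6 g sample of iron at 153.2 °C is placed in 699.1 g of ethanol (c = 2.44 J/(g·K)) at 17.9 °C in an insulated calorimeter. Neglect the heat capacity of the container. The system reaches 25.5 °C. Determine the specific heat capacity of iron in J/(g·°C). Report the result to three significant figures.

q_gained = (699.1 × 2.44) × (25.5 − 17.9) = 12960 J
q_lost = 231.6 × c × (153.2 − 25.5) = 29575.32 c
Set equal: c = 12960 / 29575.32 = 0.438 J/(g·°C)

c = 0.438 J/(g·°C)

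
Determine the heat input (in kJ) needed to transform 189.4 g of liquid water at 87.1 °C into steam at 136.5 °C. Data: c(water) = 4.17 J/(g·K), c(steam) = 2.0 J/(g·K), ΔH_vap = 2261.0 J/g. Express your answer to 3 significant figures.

q = 452 kJ

q1 (heat water 87.1→100.0 °C): 189.4 × 4.17 × 12.9 = 10188 J
q2 (vaporize at 100 °C): 189.4 × 2261.0 = 428233 J
q3 (heat steam 100.0→136.5 °C): 189.4 × 2.0 × 36.5 = 13826 J
Total: 10188 + 428233 + 13826 = 452247 J = 452 kJ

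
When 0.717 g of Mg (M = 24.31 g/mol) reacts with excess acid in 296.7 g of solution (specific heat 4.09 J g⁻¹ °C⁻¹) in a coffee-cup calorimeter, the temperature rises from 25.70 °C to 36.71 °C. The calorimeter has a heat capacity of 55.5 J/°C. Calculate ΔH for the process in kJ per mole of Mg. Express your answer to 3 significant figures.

|ΔT| = |36.71 − 25.70| = 11.01 °C
|q_surr| = (296.7 × 4.09 + 55.5) × 11.01 = 1269.003 × 11.01 = 13970 J
n(Mg) = 0.717 / 24.31 = 0.02949 mol
Temperature rose, so q_rxn = −|q_surr| = -13.97 kJ
ΔH = q_rxn / n = -473.7 kJ/mol

ΔH = -474 kJ/mol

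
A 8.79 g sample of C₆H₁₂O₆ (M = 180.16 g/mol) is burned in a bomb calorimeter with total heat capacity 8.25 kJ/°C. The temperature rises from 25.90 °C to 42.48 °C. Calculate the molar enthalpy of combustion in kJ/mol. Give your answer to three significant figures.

ΔH = -2800 kJ/mol

ΔT = 42.48 − 25.90 = 16.58 °C
q_cal = C_cal × ΔT = 8.25 × 16.58 = 136.785 kJ
n = 8.79 / 180.16 = 0.04879 mol
q_rxn = −q_cal = -136.785 kJ
ΔH = -136.785 / 0.04879 = -2804 kJ/mol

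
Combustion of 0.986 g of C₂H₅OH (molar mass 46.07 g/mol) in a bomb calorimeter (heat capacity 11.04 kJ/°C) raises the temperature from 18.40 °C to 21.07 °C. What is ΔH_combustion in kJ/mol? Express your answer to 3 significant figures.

ΔH = -1380 kJ/mol

ΔT = 21.07 − 18.40 = 2.67 °C
q_cal = C_cal × ΔT = 11.04 × 2.67 = 29.4768 kJ
n = 0.986 / 46.07 = 0.02140 mol
q_rxn = −q_cal = -29.4768 kJ
ΔH = -29.4768 / 0.02140 = -1377 kJ/mol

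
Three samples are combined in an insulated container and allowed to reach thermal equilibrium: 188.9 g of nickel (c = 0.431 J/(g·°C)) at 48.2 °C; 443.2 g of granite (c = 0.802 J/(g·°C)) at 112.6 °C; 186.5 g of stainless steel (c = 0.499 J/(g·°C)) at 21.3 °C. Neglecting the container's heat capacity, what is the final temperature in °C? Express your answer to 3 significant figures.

T_f = 86.7 °C

Σ mᵢcᵢ(T − Tᵢ) = 0  ⇒  T = Σ mᵢcᵢTᵢ / Σ mᵢcᵢ
Σ mᵢcᵢ = 188.9×0.431 + 443.2×0.802 + 186.5×0.499 = 529.9258
Σ mᵢcᵢTᵢ = 81.4159×48.2 + 355.4464×112.6 + 93.0635×21.3 = 45930
T = 45930 / 529.9258 = 86.67 °C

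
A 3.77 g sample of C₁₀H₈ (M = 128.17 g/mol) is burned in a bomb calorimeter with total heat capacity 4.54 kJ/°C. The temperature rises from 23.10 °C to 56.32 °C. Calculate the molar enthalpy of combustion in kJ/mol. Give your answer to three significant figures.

ΔT = 56.32 − 23.10 = 33.22 °C
q_cal = C_cal × ΔT = 4.54 × 33.22 = 150.8188 kJ
n = 3.77 / 128.17 = 0.02941 mol
q_rxn = −q_cal = -150.8188 kJ
ΔH = -150.8188 / 0.02941 = -5128 kJ/mol

ΔH = -5130 kJ/mol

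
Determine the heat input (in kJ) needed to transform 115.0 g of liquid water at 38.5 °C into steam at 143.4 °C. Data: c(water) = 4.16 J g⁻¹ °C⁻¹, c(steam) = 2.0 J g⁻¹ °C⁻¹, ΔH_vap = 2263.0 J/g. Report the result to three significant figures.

q1 (heat water 38.5→100.0 °C): 115.0 × 4.16 × 61.5 = 29422 J
q2 (vaporize at 100 °C): 115.0 × 2263.0 = 260245 J
q3 (heat steam 100.0→143.4 °C): 115.0 × 2.0 × 43.4 = 9982 J
Total: 29422 + 260245 + 9982 = 299649 J = 300 kJ

q = 300 kJ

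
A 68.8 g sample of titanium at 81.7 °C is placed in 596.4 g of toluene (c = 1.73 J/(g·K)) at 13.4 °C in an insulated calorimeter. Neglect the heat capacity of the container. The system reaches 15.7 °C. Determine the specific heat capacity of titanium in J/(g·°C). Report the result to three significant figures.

c = 0.523 J/(g·°C)

q_gained = (596.4 × 1.73) × (15.7 − 13.4) = 2373 J
q_lost = 68.8 × c × (81.7 − 15.7) = 4540.8 c
Set equal: c = 2373 / 4540.8 = 0.523 J/(g·°C)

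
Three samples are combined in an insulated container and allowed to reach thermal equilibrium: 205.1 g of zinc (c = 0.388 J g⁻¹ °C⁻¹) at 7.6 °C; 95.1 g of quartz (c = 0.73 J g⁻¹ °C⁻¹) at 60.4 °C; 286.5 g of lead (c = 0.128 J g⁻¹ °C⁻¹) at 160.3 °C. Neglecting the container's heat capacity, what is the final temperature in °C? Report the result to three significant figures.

T_f = 57.5 °C

Σ mᵢcᵢ(T − Tᵢ) = 0  ⇒  T = Σ mᵢcᵢTᵢ / Σ mᵢcᵢ
Σ mᵢcᵢ = 205.1×0.388 + 95.1×0.73 + 286.5×0.128 = 185.6738
Σ mᵢcᵢTᵢ = 79.5788×7.6 + 69.423×60.4 + 36.672×160.3 = 10676
T = 10676 / 185.6738 = 57.50 °C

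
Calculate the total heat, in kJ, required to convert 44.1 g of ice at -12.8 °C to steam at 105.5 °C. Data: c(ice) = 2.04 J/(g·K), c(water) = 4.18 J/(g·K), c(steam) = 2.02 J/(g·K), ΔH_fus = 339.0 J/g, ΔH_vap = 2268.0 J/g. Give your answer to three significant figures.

q1 (heat ice -12.8→0.0 °C): 44.1 × 2.04 × 12.8 = 1152 J
q2 (melt at 0 °C): 44.1 × 339.0 = 14950 J
q3 (heat water 0.0→100.0 °C): 44.1 × 4.18 × 100.0 = 18434 J
q4 (vaporize at 100 °C): 44.1 × 2268.0 = 100019 J
q5 (heat steam 100.0→105.5 °C): 44.1 × 2.02 × 5.5 = 490 J
Total: 1152 + 14950 + 18434 + 100019 + 490 = 135045 J = 135 kJ

q = 135 kJ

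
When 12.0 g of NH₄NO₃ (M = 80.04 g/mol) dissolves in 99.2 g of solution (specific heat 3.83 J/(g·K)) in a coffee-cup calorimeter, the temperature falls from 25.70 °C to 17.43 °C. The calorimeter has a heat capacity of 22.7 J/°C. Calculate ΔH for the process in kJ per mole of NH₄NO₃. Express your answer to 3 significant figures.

|ΔT| = |17.43 − 25.70| = 8.27 °C
|q_surr| = (99.2 × 3.83 + 22.7) × 8.27 = 402.636 × 8.27 = 3330 J
n(NH₄NO₃) = 12.0 / 80.04 = 0.1499 mol
Temperature fell, so q_rxn = +|q_surr| = 3.330 kJ
ΔH = q_rxn / n = 22.21 kJ/mol

ΔH = 22.2 kJ/mol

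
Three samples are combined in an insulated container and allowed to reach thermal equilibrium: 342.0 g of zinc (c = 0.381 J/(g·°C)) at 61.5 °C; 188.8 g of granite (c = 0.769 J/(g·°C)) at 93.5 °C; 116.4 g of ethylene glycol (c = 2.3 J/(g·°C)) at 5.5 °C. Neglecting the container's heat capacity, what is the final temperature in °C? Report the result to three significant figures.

Σ mᵢcᵢ(T − Tᵢ) = 0  ⇒  T = Σ mᵢcᵢTᵢ / Σ mᵢcᵢ
Σ mᵢcᵢ = 342.0×0.381 + 188.8×0.769 + 116.4×2.3 = 543.2092
Σ mᵢcᵢTᵢ = 130.302×61.5 + 145.1872×93.5 + 267.72×5.5 = 23061
T = 23061 / 543.2092 = 42.45 °C

T_f = 42.5 °C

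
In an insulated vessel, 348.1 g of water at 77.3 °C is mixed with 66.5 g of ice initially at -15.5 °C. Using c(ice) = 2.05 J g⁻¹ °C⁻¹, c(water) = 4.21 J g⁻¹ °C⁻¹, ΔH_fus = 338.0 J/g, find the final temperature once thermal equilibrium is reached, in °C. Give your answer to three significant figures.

T_f = 50.8 °C

Heat to bring ice to 0 °C and melt it: q₁ = 66.5×2.05×15.5 + 66.5×338.0 = 24590 J
Heat the water can supply cooling to 0 °C: 348.1×4.21×77.3 = 113283 J > q₁, so all ice melts.
Energy balance: 348.1×4.21×(77.3 − T) = 24590 + 66.5×4.21×(T − 0)
1465.501(77.3 − T) = 24590 + 279.965 T
113283 − 24590 = 1745.466 T
T = 88693 / 1745.466 = 50.81 °C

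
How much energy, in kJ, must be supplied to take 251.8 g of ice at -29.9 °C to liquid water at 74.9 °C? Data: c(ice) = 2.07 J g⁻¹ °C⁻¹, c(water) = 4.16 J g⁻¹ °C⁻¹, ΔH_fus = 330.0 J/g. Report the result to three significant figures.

q = 177 kJ

q1 (heat ice -29.9→0.0 °C): 251.8 × 2.07 × 29.9 = 15585 J
q2 (melt at 0 °C): 251.8 × 330.0 = 83094 J
q3 (heat water 0.0→74.9 °C): 251.8 × 4.16 × 74.9 = 78457 J
Total: 15585 + 83094 + 78457 = 177136 J = 177 kJ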